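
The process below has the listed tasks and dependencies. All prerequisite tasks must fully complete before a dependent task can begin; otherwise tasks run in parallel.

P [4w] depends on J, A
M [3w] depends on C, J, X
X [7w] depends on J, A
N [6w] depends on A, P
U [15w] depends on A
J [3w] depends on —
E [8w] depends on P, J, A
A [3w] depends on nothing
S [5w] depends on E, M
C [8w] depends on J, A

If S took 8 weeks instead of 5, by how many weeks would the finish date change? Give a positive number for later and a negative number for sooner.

3

Actual critical path: J→P→E→S = 3+4+8+5 = 20 ⇒ 20 weeks.
S is on the critical path; changing it to 8 makes that path 23 weeks.
No other chain overtakes it, so the finish is 23 weeks.
Change in finish: 23 − 20 = +3 weeks.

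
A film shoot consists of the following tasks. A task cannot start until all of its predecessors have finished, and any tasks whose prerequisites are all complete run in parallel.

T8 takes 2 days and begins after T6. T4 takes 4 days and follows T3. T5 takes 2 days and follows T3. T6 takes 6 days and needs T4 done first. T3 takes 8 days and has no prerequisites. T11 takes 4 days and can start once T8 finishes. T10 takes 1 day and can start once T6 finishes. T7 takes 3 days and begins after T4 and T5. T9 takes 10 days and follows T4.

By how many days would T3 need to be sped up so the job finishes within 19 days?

5

Current finish: 24 days; target: 19.
T3 is on every critical path, so each day cut from T3 cuts the finish by one (this holds down to a finish of 17).
Need 24 − 19 = 5 days off T3 → T3 becomes 3 days, finish becomes 19.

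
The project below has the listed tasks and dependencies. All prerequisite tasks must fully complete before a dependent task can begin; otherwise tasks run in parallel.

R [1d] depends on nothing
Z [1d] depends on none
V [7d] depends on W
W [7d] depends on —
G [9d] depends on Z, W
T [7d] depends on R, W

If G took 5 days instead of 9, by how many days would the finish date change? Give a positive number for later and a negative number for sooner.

-2

As given, the longest chain is W→G = 7+9 = 16, so the finish is 16 days.
Since G is critical, the -4 change carries straight to that chain (now 12 days).
The binding chain switches to W→T = 7+7 = 14; finish 14 days.
Change in finish: 14 − 16 = -2 days.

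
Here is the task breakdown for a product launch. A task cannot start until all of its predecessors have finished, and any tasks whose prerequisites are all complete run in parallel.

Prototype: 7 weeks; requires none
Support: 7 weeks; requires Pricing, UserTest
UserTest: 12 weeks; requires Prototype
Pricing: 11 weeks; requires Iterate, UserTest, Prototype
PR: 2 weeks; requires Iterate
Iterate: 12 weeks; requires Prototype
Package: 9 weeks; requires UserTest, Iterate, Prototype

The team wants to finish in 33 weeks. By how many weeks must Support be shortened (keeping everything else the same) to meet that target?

4

Current finish: 37 weeks; target: 33.
Support is on every critical path, so each week cut from Support cuts the finish by one (this holds down to a finish of 31).
Need 37 − 33 = 4 weeks off Support → Support becomes 3 weeks, finish becomes 33.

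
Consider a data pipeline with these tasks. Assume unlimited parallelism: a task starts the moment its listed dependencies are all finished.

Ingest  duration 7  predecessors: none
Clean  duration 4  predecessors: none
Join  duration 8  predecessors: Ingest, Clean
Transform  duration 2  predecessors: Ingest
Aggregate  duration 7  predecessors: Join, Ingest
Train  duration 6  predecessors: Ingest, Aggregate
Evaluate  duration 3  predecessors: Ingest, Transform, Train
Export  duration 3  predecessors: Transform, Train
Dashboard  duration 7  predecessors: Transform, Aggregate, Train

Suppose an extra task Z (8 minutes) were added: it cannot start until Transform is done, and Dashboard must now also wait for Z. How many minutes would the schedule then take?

Originally the schedule takes 35 minutes.
With Z inserted, Dashboard now waits for max(Transform, Aggregate, Train, Z).
New critical path: Ingest→Join→Aggregate→Train→Dashboard = 7+8+7+6+7 = 35 ⇒ 35 minutes.

35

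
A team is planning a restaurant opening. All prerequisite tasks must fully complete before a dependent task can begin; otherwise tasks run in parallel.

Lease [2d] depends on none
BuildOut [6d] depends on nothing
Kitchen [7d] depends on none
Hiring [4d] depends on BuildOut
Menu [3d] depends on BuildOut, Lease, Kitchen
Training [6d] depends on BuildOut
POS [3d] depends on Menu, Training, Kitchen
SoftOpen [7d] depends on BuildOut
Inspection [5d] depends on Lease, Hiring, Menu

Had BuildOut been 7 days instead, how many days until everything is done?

16

Critical path before the change: BuildOut→Hiring→Inspection = 6+4+5 = 15 giving 15 days.
BuildOut is on the critical path; changing it to 7 makes that path 16 days.
That remains the longest chain; total 16 days.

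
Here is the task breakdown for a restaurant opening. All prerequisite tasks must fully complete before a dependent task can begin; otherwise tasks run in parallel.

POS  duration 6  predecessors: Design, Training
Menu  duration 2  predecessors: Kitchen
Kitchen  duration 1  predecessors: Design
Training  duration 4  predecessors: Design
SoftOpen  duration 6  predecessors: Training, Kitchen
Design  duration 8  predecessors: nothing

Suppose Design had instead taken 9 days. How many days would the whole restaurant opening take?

Critical path before the change: Design→Training→POS = 8+4+6 = 18 giving 18 days.
Since Design is critical, the +1 change carries straight to that chain (now 19 days).
That remains the longest chain; total 19 days.

19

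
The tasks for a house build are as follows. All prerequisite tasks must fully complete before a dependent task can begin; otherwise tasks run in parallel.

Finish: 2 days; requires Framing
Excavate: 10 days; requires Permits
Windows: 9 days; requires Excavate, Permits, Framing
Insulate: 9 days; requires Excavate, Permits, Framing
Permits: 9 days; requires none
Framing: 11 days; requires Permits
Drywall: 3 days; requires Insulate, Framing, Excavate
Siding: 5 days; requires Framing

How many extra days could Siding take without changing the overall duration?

7

The longest chain is Permits→Framing→Insulate→Drywall = 9+11+9+3 = 32; overall finish 32 days.
Longest path through Siding: 25 days (earliest finish 25, latest finish 32).
Slack of Siding = 27 − 20 = 7 days.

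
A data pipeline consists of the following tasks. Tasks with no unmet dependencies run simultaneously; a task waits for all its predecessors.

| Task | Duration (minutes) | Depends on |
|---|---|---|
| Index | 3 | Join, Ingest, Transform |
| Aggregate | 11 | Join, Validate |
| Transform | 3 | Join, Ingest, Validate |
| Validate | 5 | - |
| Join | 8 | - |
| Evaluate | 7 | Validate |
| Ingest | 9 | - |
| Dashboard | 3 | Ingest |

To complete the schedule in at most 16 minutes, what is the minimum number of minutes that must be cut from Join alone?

Current finish: 19 minutes; target: 16.
Join is on every critical path, so each minute cut from Join cuts the finish by one (this holds down to a finish of 16).
Need 19 − 16 = 3 minutes off Join → Join becomes 5 minutes, finish becomes 16.

3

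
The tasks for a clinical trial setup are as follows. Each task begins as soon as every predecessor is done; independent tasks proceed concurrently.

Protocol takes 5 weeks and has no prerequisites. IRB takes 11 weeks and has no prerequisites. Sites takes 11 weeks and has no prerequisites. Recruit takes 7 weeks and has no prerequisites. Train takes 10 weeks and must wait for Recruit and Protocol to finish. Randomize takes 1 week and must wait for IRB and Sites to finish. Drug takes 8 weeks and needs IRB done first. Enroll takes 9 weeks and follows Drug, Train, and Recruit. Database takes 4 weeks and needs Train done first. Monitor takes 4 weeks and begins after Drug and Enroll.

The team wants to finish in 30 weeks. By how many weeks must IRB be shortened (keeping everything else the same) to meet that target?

Current finish: 32 weeks; target: 30.
IRB is on every critical path, so each week cut from IRB cuts the finish by one (this holds down to a finish of 30).
Need 32 − 30 = 2 weeks off IRB → IRB becomes 9 weeks, finish becomes 30.

2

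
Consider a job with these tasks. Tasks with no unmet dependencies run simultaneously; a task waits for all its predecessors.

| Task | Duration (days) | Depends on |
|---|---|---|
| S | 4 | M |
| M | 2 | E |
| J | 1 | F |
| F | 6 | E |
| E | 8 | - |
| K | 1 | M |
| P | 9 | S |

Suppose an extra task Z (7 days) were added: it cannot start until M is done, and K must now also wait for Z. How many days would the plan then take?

Originally the plan takes 23 days.
With Z inserted, K now waits for max(M, Z).
New critical path: E→M→S→P = 8+2+4+9 = 23 ⇒ 23 days.

23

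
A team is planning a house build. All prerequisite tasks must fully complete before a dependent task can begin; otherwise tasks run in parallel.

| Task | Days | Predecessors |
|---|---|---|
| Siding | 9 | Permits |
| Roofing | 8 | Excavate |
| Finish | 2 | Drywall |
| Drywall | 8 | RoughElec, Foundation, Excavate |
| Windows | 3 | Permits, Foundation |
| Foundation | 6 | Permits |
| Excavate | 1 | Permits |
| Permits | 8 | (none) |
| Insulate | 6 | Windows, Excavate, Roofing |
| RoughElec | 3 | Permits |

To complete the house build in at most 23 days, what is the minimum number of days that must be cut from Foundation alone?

Current finish: 24 days; target: 23.
Foundation is on every critical path, so each day cut from Foundation cuts the finish by one (this holds down to a finish of 23).
Need 24 − 23 = 1 day off Foundation → Foundation becomes 5 days, finish becomes 23.

1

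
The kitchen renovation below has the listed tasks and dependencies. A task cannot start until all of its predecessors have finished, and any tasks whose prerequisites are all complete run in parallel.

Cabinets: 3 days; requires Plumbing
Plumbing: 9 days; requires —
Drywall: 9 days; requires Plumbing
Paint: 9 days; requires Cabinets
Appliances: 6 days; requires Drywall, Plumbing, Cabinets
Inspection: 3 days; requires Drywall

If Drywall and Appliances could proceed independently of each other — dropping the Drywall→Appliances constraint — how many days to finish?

21

With the dependency in place, Plumbing→Drywall→Appliances = 9+9+6 = 24 sets the finish at 24 days.
Without Drywall→Appliances, Appliances's earliest start moves from 18 to 12.
The longest chain is now Plumbing→Drywall→Inspection = 9+9+3 = 21, so the project takes 21 days.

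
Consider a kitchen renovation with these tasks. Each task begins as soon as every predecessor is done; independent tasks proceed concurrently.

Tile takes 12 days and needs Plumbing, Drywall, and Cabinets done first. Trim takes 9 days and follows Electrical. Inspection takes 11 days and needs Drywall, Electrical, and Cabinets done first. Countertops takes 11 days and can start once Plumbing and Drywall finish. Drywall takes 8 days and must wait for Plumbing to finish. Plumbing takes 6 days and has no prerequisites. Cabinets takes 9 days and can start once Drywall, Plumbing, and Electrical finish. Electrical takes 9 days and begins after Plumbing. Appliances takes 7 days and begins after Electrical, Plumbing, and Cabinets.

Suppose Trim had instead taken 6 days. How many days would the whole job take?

36

Actual critical path: Plumbing→Electrical→Cabinets→Tile = 6+9+9+12 = 36 ⇒ 36 days.
Trim has 12 days of float (longest path through it is 24).
The critical path is still Plumbing→Electrical→Cabinets→Tile; finish is now 36 days.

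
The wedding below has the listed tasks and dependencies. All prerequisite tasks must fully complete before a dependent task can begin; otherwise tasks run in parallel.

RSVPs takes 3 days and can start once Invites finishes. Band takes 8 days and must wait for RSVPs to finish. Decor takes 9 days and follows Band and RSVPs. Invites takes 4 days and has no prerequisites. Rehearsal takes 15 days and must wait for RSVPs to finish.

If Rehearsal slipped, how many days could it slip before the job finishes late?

Invites→RSVPs→Band→Decor = 4+3+8+9 = 24 sets the makespan at 24 days.
The longest chain containing Rehearsal totals 22 days.
Float = 24 − 22 = 2.

2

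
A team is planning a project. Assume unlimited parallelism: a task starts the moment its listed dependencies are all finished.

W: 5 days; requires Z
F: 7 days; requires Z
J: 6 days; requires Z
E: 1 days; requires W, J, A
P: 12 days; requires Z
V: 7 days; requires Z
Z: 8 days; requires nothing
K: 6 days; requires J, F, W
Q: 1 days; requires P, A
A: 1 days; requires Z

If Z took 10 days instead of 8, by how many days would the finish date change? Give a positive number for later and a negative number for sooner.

2

As given, the longest chain is Z→F→K = 8+7+6 = 21, so the finish is 21 days.
Since Z is critical, the +2 change carries straight to that chain (now 23 days).
No other chain overtakes it, so the finish is 23 days.
Change in finish: 23 − 21 = +2 days.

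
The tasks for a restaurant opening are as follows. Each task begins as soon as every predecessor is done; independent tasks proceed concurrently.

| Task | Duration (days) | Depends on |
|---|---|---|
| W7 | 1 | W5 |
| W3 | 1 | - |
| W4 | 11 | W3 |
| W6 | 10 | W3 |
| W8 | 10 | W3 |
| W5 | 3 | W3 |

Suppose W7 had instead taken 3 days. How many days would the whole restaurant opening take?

As given, the longest chain is W3→W4 = 1+11 = 12, so the finish is 12 days.
W7 is off the critical path — its longest chain is 5 days, giving 7 of slack.
The critical path is still W3→W4; finish is now 12 days.

12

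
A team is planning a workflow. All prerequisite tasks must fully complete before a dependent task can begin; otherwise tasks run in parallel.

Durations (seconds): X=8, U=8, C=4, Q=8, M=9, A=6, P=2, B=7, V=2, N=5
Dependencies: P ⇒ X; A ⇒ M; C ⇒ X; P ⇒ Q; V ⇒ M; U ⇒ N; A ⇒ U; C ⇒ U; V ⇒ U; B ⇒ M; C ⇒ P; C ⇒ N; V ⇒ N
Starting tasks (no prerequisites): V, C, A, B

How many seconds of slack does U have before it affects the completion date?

The longest chain is A→U→N = 6+8+5 = 19; overall finish 19 seconds.
The longest chain containing U totals 19 seconds.
So U can slip 14 − 14 = 0 seconds.

0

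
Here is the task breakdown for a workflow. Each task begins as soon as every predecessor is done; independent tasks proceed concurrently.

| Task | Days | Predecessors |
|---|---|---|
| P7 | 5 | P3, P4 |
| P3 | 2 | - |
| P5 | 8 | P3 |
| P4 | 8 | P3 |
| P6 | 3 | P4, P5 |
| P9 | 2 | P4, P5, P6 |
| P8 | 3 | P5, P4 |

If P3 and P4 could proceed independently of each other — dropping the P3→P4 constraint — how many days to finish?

15

Original critical path: P3→P4→P6→P9 = 2+8+3+2 = 15 ⇒ 15 days.
Without P3→P4, P4's earliest start moves from 2 to 0.
The longest chain is now P3→P5→P6→P9 = 2+8+3+2 = 15, so the project takes 15 days.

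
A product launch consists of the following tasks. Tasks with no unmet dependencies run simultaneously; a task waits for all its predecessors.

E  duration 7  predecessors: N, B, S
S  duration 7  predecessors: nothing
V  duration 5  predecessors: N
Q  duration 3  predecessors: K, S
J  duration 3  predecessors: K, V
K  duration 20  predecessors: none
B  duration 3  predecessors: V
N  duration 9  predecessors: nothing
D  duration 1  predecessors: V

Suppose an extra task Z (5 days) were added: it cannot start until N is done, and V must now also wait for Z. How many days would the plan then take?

29

Originally the plan takes 24 days.
With Z inserted, V now waits for max(N, Z).
New critical path: N→Z→V→B→E = 9+5+5+3+7 = 29 ⇒ 29 days.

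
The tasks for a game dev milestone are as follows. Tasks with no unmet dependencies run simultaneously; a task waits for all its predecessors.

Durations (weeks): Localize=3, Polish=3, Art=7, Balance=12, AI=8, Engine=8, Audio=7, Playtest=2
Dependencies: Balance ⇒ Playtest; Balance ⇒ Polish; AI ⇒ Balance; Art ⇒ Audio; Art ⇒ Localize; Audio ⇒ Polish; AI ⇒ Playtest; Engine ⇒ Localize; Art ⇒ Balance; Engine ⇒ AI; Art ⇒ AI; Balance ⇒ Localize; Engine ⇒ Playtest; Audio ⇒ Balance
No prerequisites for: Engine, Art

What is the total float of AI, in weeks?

The longest chain is Engine→AI→Balance→Polish = 8+8+12+3 = 31; overall finish 31 weeks.
The longest chain containing AI totals 31 weeks.
Float = 31 − 31 = 0.

0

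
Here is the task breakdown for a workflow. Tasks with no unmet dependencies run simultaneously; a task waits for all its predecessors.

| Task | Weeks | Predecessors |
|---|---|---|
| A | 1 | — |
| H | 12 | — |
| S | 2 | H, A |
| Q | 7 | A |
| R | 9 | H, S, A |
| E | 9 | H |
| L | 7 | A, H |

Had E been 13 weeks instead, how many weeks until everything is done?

Baseline: H→S→R = 12+2+9 = 23 → 23 weeks.
The longest path through E is only 21 weeks, so E has float 2.
The binding chain switches to H→E = 12+13 = 25; finish 25 weeks.

25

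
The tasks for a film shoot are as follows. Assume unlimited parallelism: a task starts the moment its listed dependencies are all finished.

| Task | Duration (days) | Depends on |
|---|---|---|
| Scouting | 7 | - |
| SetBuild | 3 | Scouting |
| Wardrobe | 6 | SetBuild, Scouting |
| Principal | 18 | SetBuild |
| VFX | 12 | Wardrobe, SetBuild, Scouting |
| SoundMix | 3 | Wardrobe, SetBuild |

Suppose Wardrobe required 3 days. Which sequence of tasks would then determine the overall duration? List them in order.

Actual critical path: Scouting→SetBuild→Wardrobe→VFX = 7+3+6+12 = 28 ⇒ 28 days.
Wardrobe lies on that path, so at 3 days the path becomes 25 days.
The binding chain switches to Scouting→SetBuild→Principal = 7+3+18 = 28; finish 28 days.

Scouting, SetBuild, Principal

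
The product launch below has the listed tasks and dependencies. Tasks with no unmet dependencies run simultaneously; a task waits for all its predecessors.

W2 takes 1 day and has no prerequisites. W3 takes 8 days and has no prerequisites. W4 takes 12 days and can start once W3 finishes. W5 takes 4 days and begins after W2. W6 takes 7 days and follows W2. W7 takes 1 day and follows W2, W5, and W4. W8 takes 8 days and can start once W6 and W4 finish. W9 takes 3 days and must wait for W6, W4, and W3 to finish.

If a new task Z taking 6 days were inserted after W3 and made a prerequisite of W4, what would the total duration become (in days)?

Originally the schedule takes 28 days.
With Z inserted, W4 now waits for max(W3, Z).
New critical path: W3→Z→W4→W8 = 8+6+12+8 = 34 ⇒ 34 days.

34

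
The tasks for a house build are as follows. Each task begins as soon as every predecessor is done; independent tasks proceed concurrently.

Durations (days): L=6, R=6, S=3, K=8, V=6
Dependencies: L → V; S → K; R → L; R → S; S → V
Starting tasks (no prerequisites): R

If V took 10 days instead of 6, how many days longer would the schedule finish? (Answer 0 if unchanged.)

As given, the longest chain is R→L→V = 6+6+6 = 18, so the finish is 18 days.
V is on the critical path; changing it to 10 makes that path 22 days.
That remains the longest chain; total 22 days.
Change in finish: 22 − 18 = +4 days.

4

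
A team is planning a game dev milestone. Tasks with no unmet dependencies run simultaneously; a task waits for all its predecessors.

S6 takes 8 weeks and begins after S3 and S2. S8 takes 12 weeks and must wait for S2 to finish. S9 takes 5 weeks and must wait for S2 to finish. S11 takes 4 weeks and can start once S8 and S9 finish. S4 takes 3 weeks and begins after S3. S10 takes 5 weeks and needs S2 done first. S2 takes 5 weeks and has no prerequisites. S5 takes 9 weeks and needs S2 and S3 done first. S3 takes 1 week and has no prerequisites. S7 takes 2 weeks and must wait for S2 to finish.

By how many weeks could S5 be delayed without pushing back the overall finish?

7

Critical path: S2→S8→S11 = 5+12+4 = 21, so the finish is 21 weeks.
The longest chain containing S5 totals 14 weeks.
Float = 21 − 14 = 7.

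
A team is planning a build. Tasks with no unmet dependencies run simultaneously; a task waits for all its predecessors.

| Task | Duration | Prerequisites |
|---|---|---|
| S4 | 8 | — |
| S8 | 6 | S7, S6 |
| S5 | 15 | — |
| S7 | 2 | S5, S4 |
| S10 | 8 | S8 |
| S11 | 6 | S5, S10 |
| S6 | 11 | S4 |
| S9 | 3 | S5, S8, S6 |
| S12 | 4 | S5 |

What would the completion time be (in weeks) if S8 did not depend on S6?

37

Before: longest chain S4→S6→S8→S10→S11 = 8+11+6+8+6 = 39, finish 39.
Without S6→S8, S8's earliest start moves from 19 to 17.
The longest chain is now S5→S7→S8→S10→S11 = 15+2+6+8+6 = 37, so the job takes 37 weeks.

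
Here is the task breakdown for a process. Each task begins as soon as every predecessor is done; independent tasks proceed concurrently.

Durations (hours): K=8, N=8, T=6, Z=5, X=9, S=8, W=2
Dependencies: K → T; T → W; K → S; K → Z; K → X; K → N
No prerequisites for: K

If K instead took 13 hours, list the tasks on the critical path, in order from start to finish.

Baseline: K→X = 8+9 = 17 → 17 hours.
K is on the critical path; changing it to 13 makes that path 22 hours.
No other chain overtakes it, so the finish is 22 hours.

K, X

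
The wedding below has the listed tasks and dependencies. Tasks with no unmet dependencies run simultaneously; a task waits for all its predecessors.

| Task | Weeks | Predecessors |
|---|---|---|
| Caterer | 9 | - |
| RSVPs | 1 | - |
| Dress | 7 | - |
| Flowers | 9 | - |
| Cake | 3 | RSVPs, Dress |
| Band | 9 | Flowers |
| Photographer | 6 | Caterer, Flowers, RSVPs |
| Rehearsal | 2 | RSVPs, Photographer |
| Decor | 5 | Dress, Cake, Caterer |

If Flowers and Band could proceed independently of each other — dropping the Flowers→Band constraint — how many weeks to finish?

With the dependency in place, Flowers→Band = 9+9 = 18 sets the finish at 18 weeks.
Without Flowers→Band, Band's earliest start moves from 9 to 0.
After: Caterer→Photographer→Rehearsal = 9+6+2 = 17 → 17 weeks.

17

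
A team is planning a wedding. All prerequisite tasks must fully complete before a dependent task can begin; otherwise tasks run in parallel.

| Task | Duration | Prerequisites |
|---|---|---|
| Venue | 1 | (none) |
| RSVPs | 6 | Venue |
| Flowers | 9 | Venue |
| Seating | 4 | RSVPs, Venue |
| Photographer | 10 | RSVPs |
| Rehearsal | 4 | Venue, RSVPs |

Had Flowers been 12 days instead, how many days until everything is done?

17

Baseline: Venue→RSVPs→Photographer = 1+6+10 = 17 → 17 days.
The longest path through Flowers is only 10 days, so Flowers has float 7.
The critical path is still Venue→RSVPs→Photographer; finish is now 17 days.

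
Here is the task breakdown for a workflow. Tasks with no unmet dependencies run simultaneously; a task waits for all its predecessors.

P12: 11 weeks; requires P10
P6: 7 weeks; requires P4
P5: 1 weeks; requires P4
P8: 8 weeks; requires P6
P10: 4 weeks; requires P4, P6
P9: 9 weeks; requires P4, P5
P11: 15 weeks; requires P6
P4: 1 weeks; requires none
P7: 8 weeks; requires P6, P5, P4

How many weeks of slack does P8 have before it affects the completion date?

7

The longest chain is P4→P6→P10→P12 = 1+7+4+11 = 23; overall finish 23 weeks.
The longest chain containing P8 totals 16 weeks.
Slack of P8 = 15 − 8 = 7 weeks.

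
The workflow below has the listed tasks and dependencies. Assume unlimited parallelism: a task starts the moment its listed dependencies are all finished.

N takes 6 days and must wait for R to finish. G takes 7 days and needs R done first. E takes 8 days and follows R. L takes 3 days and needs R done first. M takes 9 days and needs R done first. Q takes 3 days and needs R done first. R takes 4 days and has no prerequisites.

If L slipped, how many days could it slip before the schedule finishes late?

The longest chain is R→M = 4+9 = 13; overall finish 13 days.
Longest path through L: 7 days (earliest finish 7, latest finish 13).
Float = 13 − 7 = 6.

6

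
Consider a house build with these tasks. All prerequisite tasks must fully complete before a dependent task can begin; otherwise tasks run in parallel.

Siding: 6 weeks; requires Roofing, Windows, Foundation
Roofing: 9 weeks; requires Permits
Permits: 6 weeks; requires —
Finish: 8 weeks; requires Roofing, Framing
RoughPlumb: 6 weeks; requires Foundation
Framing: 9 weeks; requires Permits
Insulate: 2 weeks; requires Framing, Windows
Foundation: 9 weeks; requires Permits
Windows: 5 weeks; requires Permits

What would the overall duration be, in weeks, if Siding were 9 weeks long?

24

Critical path before the change: Permits→Framing→Finish = 6+9+8 = 23 giving 23 weeks.
The longest path through Siding is only 21 weeks, so Siding has float 2.
New critical path: Permits→Foundation→Siding = 6+9+9 = 24 ⇒ 24 weeks.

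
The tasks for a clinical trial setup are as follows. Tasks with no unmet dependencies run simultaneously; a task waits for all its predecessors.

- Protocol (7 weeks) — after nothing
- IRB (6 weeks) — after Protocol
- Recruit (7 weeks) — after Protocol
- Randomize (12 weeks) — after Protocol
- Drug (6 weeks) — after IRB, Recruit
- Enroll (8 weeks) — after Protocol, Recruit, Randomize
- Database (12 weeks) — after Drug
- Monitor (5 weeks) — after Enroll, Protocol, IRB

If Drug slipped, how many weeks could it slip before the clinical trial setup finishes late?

0

Protocol→Recruit→Drug→Database = 7+7+6+12 = 32 sets the makespan at 32 weeks.
The longest chain containing Drug totals 32 weeks.
Slack of Drug = 14 − 14 = 0 weeks.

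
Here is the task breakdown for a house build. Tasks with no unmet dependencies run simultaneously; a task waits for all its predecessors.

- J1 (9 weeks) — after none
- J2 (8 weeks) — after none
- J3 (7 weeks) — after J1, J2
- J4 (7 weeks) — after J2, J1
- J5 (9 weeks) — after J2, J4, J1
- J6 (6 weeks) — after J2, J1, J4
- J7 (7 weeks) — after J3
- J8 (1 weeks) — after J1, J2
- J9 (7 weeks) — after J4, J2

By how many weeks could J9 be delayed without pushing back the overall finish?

2

J1→J4→J5 = 9+7+9 = 25 sets the makespan at 25 weeks.
The longest chain containing J9 totals 23 weeks.
So J9 can slip 25 − 23 = 2 weeks.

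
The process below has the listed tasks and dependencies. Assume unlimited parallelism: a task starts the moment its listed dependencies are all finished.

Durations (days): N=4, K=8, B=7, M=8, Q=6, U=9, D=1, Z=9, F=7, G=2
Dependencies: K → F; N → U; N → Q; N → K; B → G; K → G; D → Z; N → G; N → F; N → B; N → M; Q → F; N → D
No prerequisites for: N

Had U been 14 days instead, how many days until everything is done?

19

The binding path is N→K→F = 4+8+7 = 19; finish at 19 days.
The longest path through U is only 13 days, so U has float 6.
That remains the longest chain; total 19 days.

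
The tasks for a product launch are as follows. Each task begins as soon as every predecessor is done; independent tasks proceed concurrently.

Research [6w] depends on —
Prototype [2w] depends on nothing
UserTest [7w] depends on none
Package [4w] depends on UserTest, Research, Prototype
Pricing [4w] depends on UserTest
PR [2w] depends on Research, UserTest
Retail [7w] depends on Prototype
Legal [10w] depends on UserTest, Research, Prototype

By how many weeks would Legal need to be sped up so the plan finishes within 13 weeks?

4

Current finish: 17 weeks; target: 13.
Legal is on every critical path, so each week cut from Legal cuts the finish by one (this holds down to a finish of 11).
Need 17 − 13 = 4 weeks off Legal → Legal becomes 6 weeks, finish becomes 13.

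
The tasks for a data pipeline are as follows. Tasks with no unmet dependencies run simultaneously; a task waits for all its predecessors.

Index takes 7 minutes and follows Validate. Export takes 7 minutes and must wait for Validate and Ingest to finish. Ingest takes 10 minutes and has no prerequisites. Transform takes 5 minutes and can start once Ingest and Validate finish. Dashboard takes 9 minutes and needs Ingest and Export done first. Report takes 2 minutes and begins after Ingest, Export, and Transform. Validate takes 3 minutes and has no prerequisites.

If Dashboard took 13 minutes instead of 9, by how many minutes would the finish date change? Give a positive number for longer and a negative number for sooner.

4

The binding path is Ingest→Export→Dashboard = 10+7+9 = 26; finish at 26 minutes.
Dashboard is on the critical path; changing it to 13 makes that path 30 minutes.
The critical path is still Ingest→Export→Dashboard; finish is now 30 minutes.
Change in finish: 30 − 26 = +4 minutes.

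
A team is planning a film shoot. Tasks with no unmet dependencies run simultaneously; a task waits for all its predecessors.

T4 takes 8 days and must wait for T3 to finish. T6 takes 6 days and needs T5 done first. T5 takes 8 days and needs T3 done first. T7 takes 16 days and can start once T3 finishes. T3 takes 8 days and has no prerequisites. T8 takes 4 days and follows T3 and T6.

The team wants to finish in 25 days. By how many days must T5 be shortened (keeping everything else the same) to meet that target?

Current finish: 26 days; target: 25.
T5 is on every critical path, so each day cut from T5 cuts the finish by one (this holds down to a finish of 24).
Need 26 − 25 = 1 day off T5 → T5 becomes 7 days, finish becomes 25.

1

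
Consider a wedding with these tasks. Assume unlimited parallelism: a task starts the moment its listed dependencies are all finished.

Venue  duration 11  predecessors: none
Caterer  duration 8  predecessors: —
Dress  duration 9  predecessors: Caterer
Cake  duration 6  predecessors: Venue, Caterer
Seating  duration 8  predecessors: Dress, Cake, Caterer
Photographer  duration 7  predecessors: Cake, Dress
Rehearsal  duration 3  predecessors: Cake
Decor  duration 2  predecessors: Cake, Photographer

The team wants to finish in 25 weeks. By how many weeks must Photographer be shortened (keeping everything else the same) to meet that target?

1

Current finish: 26 weeks; target: 25.
Photographer is on every critical path, so each week cut from Photographer cuts the finish by one (this holds down to a finish of 25).
Need 26 − 25 = 1 week off Photographer → Photographer becomes 6 weeks, finish becomes 25.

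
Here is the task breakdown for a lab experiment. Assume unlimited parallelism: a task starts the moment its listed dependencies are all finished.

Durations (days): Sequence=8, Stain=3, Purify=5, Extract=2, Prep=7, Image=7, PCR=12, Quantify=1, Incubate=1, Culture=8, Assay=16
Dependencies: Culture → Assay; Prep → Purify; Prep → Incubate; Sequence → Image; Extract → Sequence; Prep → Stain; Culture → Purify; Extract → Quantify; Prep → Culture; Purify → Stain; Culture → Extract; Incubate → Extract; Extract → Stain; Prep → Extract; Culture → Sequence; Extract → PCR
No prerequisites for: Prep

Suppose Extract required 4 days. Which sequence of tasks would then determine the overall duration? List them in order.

Baseline: Prep→Culture→Extract→Sequence→Image = 7+8+2+8+7 = 32 → 32 days.
Extract is on the critical path; changing it to 4 makes that path 34 days.
The critical path is still Prep→Culture→Extract→Sequence→Image; finish is now 34 days.

Prep, Culture, Extract, Sequence, Image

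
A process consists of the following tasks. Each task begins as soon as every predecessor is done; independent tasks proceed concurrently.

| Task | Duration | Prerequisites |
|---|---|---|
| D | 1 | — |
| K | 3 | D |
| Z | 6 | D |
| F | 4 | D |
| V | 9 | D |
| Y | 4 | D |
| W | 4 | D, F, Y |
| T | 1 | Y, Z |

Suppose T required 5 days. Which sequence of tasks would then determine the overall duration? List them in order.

The binding path is D→V = 1+9 = 10; finish at 10 days.
T has 2 days of float (longest path through it is 8).
Now D→Z→T = 1+6+5 = 12 is longest, so the finish becomes 12 days.

D, Z, T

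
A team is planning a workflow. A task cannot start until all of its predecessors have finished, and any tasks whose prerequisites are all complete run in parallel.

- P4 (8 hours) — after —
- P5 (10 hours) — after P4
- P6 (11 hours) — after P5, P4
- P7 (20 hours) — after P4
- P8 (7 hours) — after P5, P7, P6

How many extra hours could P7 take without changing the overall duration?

1

The longest chain is P4→P5→P6→P8 = 8+10+11+7 = 36; overall finish 36 hours.
Longest path through P7: 35 hours (earliest finish 28, latest finish 29).
Float = 36 − 35 = 1.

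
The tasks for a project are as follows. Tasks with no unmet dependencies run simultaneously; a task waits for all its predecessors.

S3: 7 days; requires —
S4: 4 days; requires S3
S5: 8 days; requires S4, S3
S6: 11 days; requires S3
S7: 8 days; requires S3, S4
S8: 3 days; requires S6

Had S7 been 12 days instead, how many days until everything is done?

23

Critical path before the change: S3→S6→S8 = 7+11+3 = 21 giving 21 days.
The longest path through S7 is only 19 days, so S7 has float 2.
The binding chain switches to S3→S4→S7 = 7+4+12 = 23; finish 23 days.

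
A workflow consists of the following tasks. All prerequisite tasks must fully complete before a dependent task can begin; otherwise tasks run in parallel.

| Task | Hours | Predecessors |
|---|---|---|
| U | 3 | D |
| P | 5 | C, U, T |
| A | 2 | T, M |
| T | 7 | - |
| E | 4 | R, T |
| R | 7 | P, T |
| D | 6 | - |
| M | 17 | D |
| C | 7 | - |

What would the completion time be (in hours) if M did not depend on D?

Original critical path: D→U→P→R→E = 6+3+5+7+4 = 25 ⇒ 25 hours.
Without D→M, M's earliest start moves from 6 to 0.
After: D→U→P→R→E = 6+3+5+7+4 = 25 → 25 hours.

25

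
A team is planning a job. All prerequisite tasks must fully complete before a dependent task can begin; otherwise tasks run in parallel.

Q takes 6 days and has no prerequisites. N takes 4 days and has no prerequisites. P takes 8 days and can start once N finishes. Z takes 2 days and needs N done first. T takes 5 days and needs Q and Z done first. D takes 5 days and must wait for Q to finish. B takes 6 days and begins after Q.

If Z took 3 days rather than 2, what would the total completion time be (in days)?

12

Actual critical path: Q→B = 6+6 = 12 ⇒ 12 days.
Z has 1 day of float (longest path through it is 11).
The critical path is still Q→B; finish is now 12 days.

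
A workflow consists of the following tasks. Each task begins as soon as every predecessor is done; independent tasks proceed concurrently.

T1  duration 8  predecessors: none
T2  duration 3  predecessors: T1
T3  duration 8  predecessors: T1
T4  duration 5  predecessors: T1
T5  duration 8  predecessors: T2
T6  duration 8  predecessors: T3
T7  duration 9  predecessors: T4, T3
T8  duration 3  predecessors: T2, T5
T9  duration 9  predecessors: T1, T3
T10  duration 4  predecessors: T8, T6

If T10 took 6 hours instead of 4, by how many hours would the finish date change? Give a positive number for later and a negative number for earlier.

2

As given, the longest chain is T1→T3→T6→T10 = 8+8+8+4 = 28, so the finish is 28 hours.
Since T10 is critical, the +2 change carries straight to that chain (now 30 hours).
No other chain overtakes it, so the finish is 30 hours.
Change in finish: 30 − 28 = +2 hours.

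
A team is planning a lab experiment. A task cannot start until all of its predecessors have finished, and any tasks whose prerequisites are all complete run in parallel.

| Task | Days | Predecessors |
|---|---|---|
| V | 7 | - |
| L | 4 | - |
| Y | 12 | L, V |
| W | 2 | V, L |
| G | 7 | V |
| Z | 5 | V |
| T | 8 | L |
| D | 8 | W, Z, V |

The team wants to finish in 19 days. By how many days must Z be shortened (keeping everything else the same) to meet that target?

1

Current finish: 20 days; target: 19.
Z is on every critical path, so each day cut from Z cuts the finish by one (this holds down to a finish of 19).
Need 20 − 19 = 1 day off Z → Z becomes 4 days, finish becomes 19.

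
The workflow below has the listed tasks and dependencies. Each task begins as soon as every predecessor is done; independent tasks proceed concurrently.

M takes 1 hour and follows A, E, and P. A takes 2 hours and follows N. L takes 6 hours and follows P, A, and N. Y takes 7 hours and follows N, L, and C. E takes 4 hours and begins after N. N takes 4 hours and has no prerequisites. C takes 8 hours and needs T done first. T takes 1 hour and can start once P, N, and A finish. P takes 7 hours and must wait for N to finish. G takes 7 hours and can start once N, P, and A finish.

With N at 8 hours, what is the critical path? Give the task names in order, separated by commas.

N, P, T, C, Y

As given, the longest chain is N→P→T→C→Y = 4+7+1+8+7 = 27, so the finish is 27 hours.
N is on the critical path; changing it to 8 makes that path 31 hours.
No other chain overtakes it, so the finish is 31 hours.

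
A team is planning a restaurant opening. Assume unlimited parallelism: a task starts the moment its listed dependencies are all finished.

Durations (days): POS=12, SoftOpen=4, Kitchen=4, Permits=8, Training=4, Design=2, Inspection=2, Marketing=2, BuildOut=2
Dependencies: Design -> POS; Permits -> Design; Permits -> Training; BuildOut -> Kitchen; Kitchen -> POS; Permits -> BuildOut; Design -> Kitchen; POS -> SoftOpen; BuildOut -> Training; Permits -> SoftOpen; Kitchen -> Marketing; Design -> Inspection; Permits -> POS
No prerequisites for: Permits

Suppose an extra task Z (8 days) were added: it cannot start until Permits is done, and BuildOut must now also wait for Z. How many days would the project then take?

38

Originally the project takes 30 days.
With Z inserted, BuildOut now waits for max(Permits, Z).
New critical path: Permits→Z→BuildOut→Kitchen→POS→SoftOpen = 8+8+2+4+12+4 = 38 ⇒ 38 days.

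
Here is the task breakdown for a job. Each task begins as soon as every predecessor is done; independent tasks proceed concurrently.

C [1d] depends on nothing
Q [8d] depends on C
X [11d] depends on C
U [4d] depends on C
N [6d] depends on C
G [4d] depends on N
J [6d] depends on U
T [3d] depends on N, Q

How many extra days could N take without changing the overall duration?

C→Q→T = 1+8+3 = 12 sets the makespan at 12 days.
N finishes as early as 7 and must finish by 8.
Slack of N = 2 − 1 = 1 day.

1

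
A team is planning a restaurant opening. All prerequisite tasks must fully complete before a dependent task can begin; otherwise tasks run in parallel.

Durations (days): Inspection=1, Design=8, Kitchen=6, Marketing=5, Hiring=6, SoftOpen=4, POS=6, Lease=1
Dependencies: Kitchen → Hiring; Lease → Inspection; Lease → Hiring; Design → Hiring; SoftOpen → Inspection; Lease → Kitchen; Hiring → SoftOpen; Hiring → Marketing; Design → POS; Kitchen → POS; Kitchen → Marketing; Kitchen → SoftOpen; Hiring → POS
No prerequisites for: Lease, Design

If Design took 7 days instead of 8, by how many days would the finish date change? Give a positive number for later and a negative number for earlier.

As given, the longest chain is Design→Hiring→POS = 8+6+6 = 20, so the finish is 20 days.
Design is on the critical path; changing it to 7 makes that path 19 days.
Now Lease→Kitchen→Hiring→POS = 1+6+6+6 = 19 is longest, so the finish becomes 19 days.
Change in finish: 19 − 20 = -1 days.

-1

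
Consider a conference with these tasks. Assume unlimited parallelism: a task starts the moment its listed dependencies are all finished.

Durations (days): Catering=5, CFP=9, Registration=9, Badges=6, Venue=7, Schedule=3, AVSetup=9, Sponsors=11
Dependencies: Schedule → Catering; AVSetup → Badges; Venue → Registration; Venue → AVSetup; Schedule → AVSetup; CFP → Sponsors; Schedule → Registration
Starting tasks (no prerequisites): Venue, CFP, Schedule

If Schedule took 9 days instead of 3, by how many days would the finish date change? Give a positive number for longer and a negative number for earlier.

Baseline: Venue→AVSetup→Badges = 7+9+6 = 22 → 22 days.
Schedule is off the critical path — its longest chain is 18 days, giving 4 of slack.
Now Schedule→AVSetup→Badges = 9+9+6 = 24 is longest, so the finish becomes 24 days.
Change in finish: 24 − 22 = +2 days.

2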